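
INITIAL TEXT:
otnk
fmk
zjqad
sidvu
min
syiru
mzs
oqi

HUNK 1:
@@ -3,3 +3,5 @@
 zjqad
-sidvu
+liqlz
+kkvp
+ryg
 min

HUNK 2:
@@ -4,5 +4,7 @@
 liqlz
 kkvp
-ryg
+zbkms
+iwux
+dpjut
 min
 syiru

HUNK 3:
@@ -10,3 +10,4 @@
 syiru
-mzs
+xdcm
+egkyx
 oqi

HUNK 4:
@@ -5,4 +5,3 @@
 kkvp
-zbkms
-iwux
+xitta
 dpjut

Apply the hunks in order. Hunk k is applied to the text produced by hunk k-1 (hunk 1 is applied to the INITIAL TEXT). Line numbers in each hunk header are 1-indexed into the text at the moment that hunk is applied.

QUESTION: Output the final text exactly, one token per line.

Hunk 1: at line 3 remove [sidvu] add [liqlz,kkvp,ryg] -> 10 lines: otnk fmk zjqad liqlz kkvp ryg min syiru mzs oqi
Hunk 2: at line 4 remove [ryg] add [zbkms,iwux,dpjut] -> 12 lines: otnk fmk zjqad liqlz kkvp zbkms iwux dpjut min syiru mzs oqi
Hunk 3: at line 10 remove [mzs] add [xdcm,egkyx] -> 13 lines: otnk fmk zjqad liqlz kkvp zbkms iwux dpjut min syiru xdcm egkyx oqi
Hunk 4: at line 5 remove [zbkms,iwux] add [xitta] -> 12 lines: otnk fmk zjqad liqlz kkvp xitta dpjut min syiru xdcm egkyx oqi

Answer: otnk
fmk
zjqad
liqlz
kkvp
xitta
dpjut
min
syiru
xdcm
egkyx
oqi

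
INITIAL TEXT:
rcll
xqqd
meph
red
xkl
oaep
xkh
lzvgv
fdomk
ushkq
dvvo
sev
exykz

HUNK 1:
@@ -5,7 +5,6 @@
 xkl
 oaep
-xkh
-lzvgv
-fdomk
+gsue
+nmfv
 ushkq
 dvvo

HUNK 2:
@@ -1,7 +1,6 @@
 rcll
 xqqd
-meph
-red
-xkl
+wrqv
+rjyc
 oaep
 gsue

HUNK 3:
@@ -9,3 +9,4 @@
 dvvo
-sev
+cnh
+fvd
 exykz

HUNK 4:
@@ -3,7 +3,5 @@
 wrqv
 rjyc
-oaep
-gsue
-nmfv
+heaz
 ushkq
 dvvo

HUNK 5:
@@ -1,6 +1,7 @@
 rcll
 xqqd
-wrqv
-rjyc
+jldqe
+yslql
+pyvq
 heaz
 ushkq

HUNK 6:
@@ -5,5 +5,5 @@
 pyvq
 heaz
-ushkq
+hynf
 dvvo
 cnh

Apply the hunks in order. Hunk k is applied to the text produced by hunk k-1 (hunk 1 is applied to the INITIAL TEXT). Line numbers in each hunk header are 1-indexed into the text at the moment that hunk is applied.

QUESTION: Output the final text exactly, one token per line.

Answer: rcll
xqqd
jldqe
yslql
pyvq
heaz
hynf
dvvo
cnh
fvd
exykz

Derivation:
Hunk 1: at line 5 remove [xkh,lzvgv,fdomk] add [gsue,nmfv] -> 12 lines: rcll xqqd meph red xkl oaep gsue nmfv ushkq dvvo sev exykz
Hunk 2: at line 1 remove [meph,red,xkl] add [wrqv,rjyc] -> 11 lines: rcll xqqd wrqv rjyc oaep gsue nmfv ushkq dvvo sev exykz
Hunk 3: at line 9 remove [sev] add [cnh,fvd] -> 12 lines: rcll xqqd wrqv rjyc oaep gsue nmfv ushkq dvvo cnh fvd exykz
Hunk 4: at line 3 remove [oaep,gsue,nmfv] add [heaz] -> 10 lines: rcll xqqd wrqv rjyc heaz ushkq dvvo cnh fvd exykz
Hunk 5: at line 1 remove [wrqv,rjyc] add [jldqe,yslql,pyvq] -> 11 lines: rcll xqqd jldqe yslql pyvq heaz ushkq dvvo cnh fvd exykz
Hunk 6: at line 5 remove [ushkq] add [hynf] -> 11 lines: rcll xqqd jldqe yslql pyvq heaz hynf dvvo cnh fvd exykz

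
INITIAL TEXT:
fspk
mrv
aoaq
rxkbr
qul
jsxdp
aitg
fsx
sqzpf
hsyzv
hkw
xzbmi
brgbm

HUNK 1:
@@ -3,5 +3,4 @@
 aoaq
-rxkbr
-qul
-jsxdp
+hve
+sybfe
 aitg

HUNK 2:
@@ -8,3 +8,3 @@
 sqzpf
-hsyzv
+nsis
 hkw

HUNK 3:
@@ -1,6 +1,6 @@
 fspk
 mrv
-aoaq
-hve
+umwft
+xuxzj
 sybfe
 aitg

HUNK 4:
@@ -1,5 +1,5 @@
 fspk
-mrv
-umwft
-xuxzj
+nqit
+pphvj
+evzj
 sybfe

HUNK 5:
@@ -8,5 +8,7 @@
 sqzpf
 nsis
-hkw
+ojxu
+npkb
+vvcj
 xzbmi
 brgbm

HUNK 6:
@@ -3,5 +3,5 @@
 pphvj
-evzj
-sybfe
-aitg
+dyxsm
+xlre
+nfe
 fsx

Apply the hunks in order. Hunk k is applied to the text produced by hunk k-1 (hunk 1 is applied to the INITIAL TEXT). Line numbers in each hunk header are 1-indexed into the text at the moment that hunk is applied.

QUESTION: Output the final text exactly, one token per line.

Hunk 1: at line 3 remove [rxkbr,qul,jsxdp] add [hve,sybfe] -> 12 lines: fspk mrv aoaq hve sybfe aitg fsx sqzpf hsyzv hkw xzbmi brgbm
Hunk 2: at line 8 remove [hsyzv] add [nsis] -> 12 lines: fspk mrv aoaq hve sybfe aitg fsx sqzpf nsis hkw xzbmi brgbm
Hunk 3: at line 1 remove [aoaq,hve] add [umwft,xuxzj] -> 12 lines: fspk mrv umwft xuxzj sybfe aitg fsx sqzpf nsis hkw xzbmi brgbm
Hunk 4: at line 1 remove [mrv,umwft,xuxzj] add [nqit,pphvj,evzj] -> 12 lines: fspk nqit pphvj evzj sybfe aitg fsx sqzpf nsis hkw xzbmi brgbm
Hunk 5: at line 8 remove [hkw] add [ojxu,npkb,vvcj] -> 14 lines: fspk nqit pphvj evzj sybfe aitg fsx sqzpf nsis ojxu npkb vvcj xzbmi brgbm
Hunk 6: at line 3 remove [evzj,sybfe,aitg] add [dyxsm,xlre,nfe] -> 14 lines: fspk nqit pphvj dyxsm xlre nfe fsx sqzpf nsis ojxu npkb vvcj xzbmi brgbm

Answer: fspk
nqit
pphvj
dyxsm
xlre
nfe
fsx
sqzpf
nsis
ojxu
npkb
vvcj
xzbmi
brgbm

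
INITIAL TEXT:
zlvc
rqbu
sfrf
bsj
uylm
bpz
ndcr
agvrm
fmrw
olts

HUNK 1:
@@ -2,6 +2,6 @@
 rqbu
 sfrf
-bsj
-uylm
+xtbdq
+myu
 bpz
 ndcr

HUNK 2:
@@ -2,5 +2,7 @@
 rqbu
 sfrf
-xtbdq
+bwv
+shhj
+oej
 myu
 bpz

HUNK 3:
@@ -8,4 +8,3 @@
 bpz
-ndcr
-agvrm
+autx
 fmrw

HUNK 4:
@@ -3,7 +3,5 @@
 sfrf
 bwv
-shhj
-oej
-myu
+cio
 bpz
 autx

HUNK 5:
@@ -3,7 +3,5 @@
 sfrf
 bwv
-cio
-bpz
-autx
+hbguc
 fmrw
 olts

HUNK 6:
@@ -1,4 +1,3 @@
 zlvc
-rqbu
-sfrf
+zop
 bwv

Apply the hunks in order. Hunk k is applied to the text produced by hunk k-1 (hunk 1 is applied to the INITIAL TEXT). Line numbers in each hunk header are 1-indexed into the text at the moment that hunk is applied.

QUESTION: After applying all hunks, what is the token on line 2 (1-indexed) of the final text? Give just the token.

Answer: zop

Derivation:
Hunk 1: at line 2 remove [bsj,uylm] add [xtbdq,myu] -> 10 lines: zlvc rqbu sfrf xtbdq myu bpz ndcr agvrm fmrw olts
Hunk 2: at line 2 remove [xtbdq] add [bwv,shhj,oej] -> 12 lines: zlvc rqbu sfrf bwv shhj oej myu bpz ndcr agvrm fmrw olts
Hunk 3: at line 8 remove [ndcr,agvrm] add [autx] -> 11 lines: zlvc rqbu sfrf bwv shhj oej myu bpz autx fmrw olts
Hunk 4: at line 3 remove [shhj,oej,myu] add [cio] -> 9 lines: zlvc rqbu sfrf bwv cio bpz autx fmrw olts
Hunk 5: at line 3 remove [cio,bpz,autx] add [hbguc] -> 7 lines: zlvc rqbu sfrf bwv hbguc fmrw olts
Hunk 6: at line 1 remove [rqbu,sfrf] add [zop] -> 6 lines: zlvc zop bwv hbguc fmrw olts
Final line 2: zop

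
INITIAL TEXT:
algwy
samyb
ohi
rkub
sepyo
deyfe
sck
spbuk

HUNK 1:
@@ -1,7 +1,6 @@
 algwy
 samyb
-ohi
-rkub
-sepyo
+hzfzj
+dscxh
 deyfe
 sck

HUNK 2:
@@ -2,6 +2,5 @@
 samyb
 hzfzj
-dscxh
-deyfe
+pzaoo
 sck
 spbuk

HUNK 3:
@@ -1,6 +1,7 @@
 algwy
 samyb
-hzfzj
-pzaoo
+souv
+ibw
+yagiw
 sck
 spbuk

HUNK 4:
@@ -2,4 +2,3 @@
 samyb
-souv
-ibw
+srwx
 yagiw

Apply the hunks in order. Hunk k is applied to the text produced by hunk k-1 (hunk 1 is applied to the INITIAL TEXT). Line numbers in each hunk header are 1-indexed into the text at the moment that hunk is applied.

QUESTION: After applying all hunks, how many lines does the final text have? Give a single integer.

Answer: 6

Derivation:
Hunk 1: at line 1 remove [ohi,rkub,sepyo] add [hzfzj,dscxh] -> 7 lines: algwy samyb hzfzj dscxh deyfe sck spbuk
Hunk 2: at line 2 remove [dscxh,deyfe] add [pzaoo] -> 6 lines: algwy samyb hzfzj pzaoo sck spbuk
Hunk 3: at line 1 remove [hzfzj,pzaoo] add [souv,ibw,yagiw] -> 7 lines: algwy samyb souv ibw yagiw sck spbuk
Hunk 4: at line 2 remove [souv,ibw] add [srwx] -> 6 lines: algwy samyb srwx yagiw sck spbuk
Final line count: 6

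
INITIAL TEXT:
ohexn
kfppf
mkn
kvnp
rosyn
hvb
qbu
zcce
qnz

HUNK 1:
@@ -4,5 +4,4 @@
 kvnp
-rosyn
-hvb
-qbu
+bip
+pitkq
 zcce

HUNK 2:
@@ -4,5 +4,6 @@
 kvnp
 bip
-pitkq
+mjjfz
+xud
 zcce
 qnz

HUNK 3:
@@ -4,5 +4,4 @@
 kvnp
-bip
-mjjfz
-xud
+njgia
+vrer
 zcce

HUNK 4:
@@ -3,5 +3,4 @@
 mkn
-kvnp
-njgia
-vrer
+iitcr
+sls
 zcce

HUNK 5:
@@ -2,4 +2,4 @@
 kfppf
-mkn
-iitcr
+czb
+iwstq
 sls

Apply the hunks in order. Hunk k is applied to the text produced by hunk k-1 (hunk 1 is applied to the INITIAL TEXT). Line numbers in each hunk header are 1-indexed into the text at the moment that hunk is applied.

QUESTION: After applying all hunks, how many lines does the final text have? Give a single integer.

Answer: 7

Derivation:
Hunk 1: at line 4 remove [rosyn,hvb,qbu] add [bip,pitkq] -> 8 lines: ohexn kfppf mkn kvnp bip pitkq zcce qnz
Hunk 2: at line 4 remove [pitkq] add [mjjfz,xud] -> 9 lines: ohexn kfppf mkn kvnp bip mjjfz xud zcce qnz
Hunk 3: at line 4 remove [bip,mjjfz,xud] add [njgia,vrer] -> 8 lines: ohexn kfppf mkn kvnp njgia vrer zcce qnz
Hunk 4: at line 3 remove [kvnp,njgia,vrer] add [iitcr,sls] -> 7 lines: ohexn kfppf mkn iitcr sls zcce qnz
Hunk 5: at line 2 remove [mkn,iitcr] add [czb,iwstq] -> 7 lines: ohexn kfppf czb iwstq sls zcce qnz
Final line count: 7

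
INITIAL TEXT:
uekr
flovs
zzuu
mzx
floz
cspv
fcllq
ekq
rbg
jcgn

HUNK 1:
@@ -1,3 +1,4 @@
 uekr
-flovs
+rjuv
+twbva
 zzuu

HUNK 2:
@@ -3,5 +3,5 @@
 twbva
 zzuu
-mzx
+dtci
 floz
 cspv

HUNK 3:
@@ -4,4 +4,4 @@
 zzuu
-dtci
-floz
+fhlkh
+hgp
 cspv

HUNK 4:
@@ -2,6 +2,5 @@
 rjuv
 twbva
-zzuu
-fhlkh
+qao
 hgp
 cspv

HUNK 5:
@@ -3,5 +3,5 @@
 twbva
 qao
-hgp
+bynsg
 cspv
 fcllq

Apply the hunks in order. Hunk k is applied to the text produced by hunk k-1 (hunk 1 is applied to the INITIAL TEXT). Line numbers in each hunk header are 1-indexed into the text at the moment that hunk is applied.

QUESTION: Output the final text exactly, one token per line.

Answer: uekr
rjuv
twbva
qao
bynsg
cspv
fcllq
ekq
rbg
jcgn

Derivation:
Hunk 1: at line 1 remove [flovs] add [rjuv,twbva] -> 11 lines: uekr rjuv twbva zzuu mzx floz cspv fcllq ekq rbg jcgn
Hunk 2: at line 3 remove [mzx] add [dtci] -> 11 lines: uekr rjuv twbva zzuu dtci floz cspv fcllq ekq rbg jcgn
Hunk 3: at line 4 remove [dtci,floz] add [fhlkh,hgp] -> 11 lines: uekr rjuv twbva zzuu fhlkh hgp cspv fcllq ekq rbg jcgn
Hunk 4: at line 2 remove [zzuu,fhlkh] add [qao] -> 10 lines: uekr rjuv twbva qao hgp cspv fcllq ekq rbg jcgn
Hunk 5: at line 3 remove [hgp] add [bynsg] -> 10 lines: uekr rjuv twbva qao bynsg cspv fcllq ekq rbg jcgn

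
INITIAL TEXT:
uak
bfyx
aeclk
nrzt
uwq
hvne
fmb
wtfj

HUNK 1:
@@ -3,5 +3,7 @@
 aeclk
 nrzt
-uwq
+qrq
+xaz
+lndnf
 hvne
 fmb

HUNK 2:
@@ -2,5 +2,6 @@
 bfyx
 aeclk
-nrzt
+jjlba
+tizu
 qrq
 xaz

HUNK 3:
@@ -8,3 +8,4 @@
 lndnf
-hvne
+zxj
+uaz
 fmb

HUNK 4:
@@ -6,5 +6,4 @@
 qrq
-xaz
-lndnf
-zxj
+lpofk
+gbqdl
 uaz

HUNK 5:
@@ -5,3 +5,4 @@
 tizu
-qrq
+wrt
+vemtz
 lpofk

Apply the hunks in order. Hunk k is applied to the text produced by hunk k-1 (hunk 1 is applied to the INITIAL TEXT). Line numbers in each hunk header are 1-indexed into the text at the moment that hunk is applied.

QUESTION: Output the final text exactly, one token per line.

Hunk 1: at line 3 remove [uwq] add [qrq,xaz,lndnf] -> 10 lines: uak bfyx aeclk nrzt qrq xaz lndnf hvne fmb wtfj
Hunk 2: at line 2 remove [nrzt] add [jjlba,tizu] -> 11 lines: uak bfyx aeclk jjlba tizu qrq xaz lndnf hvne fmb wtfj
Hunk 3: at line 8 remove [hvne] add [zxj,uaz] -> 12 lines: uak bfyx aeclk jjlba tizu qrq xaz lndnf zxj uaz fmb wtfj
Hunk 4: at line 6 remove [xaz,lndnf,zxj] add [lpofk,gbqdl] -> 11 lines: uak bfyx aeclk jjlba tizu qrq lpofk gbqdl uaz fmb wtfj
Hunk 5: at line 5 remove [qrq] add [wrt,vemtz] -> 12 lines: uak bfyx aeclk jjlba tizu wrt vemtz lpofk gbqdl uaz fmb wtfj

Answer: uak
bfyx
aeclk
jjlba
tizu
wrt
vemtz
lpofk
gbqdl
uaz
fmb
wtfj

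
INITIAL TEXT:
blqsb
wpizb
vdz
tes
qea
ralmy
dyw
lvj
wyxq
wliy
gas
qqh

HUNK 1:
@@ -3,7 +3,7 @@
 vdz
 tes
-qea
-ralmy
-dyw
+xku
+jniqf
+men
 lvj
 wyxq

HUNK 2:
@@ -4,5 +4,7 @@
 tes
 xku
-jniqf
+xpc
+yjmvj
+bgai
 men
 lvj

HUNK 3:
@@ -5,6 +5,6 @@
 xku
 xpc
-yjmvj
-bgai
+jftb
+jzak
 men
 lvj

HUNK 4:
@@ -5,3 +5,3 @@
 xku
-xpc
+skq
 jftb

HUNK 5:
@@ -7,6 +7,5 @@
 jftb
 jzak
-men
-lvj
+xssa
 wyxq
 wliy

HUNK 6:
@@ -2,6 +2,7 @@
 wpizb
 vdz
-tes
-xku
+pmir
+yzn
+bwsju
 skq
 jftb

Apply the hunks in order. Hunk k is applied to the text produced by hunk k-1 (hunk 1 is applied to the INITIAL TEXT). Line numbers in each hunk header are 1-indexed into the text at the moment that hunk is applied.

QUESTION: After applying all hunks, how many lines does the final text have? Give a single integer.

Answer: 14

Derivation:
Hunk 1: at line 3 remove [qea,ralmy,dyw] add [xku,jniqf,men] -> 12 lines: blqsb wpizb vdz tes xku jniqf men lvj wyxq wliy gas qqh
Hunk 2: at line 4 remove [jniqf] add [xpc,yjmvj,bgai] -> 14 lines: blqsb wpizb vdz tes xku xpc yjmvj bgai men lvj wyxq wliy gas qqh
Hunk 3: at line 5 remove [yjmvj,bgai] add [jftb,jzak] -> 14 lines: blqsb wpizb vdz tes xku xpc jftb jzak men lvj wyxq wliy gas qqh
Hunk 4: at line 5 remove [xpc] add [skq] -> 14 lines: blqsb wpizb vdz tes xku skq jftb jzak men lvj wyxq wliy gas qqh
Hunk 5: at line 7 remove [men,lvj] add [xssa] -> 13 lines: blqsb wpizb vdz tes xku skq jftb jzak xssa wyxq wliy gas qqh
Hunk 6: at line 2 remove [tes,xku] add [pmir,yzn,bwsju] -> 14 lines: blqsb wpizb vdz pmir yzn bwsju skq jftb jzak xssa wyxq wliy gas qqh
Final line count: 14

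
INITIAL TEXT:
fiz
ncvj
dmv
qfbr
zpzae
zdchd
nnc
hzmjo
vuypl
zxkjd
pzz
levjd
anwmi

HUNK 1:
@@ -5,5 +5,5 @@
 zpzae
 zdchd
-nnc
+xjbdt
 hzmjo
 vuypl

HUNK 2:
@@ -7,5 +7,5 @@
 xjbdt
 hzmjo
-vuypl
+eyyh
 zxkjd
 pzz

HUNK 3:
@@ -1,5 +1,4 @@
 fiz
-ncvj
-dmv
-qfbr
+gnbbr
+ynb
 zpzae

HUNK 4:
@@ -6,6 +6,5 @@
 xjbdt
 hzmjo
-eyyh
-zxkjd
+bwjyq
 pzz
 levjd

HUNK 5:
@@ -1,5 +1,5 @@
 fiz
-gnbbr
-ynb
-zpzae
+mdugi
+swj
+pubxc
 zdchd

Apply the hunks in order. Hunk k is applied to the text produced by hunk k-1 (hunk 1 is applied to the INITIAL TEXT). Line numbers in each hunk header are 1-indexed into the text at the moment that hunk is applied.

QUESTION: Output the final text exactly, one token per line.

Answer: fiz
mdugi
swj
pubxc
zdchd
xjbdt
hzmjo
bwjyq
pzz
levjd
anwmi

Derivation:
Hunk 1: at line 5 remove [nnc] add [xjbdt] -> 13 lines: fiz ncvj dmv qfbr zpzae zdchd xjbdt hzmjo vuypl zxkjd pzz levjd anwmi
Hunk 2: at line 7 remove [vuypl] add [eyyh] -> 13 lines: fiz ncvj dmv qfbr zpzae zdchd xjbdt hzmjo eyyh zxkjd pzz levjd anwmi
Hunk 3: at line 1 remove [ncvj,dmv,qfbr] add [gnbbr,ynb] -> 12 lines: fiz gnbbr ynb zpzae zdchd xjbdt hzmjo eyyh zxkjd pzz levjd anwmi
Hunk 4: at line 6 remove [eyyh,zxkjd] add [bwjyq] -> 11 lines: fiz gnbbr ynb zpzae zdchd xjbdt hzmjo bwjyq pzz levjd anwmi
Hunk 5: at line 1 remove [gnbbr,ynb,zpzae] add [mdugi,swj,pubxc] -> 11 lines: fiz mdugi swj pubxc zdchd xjbdt hzmjo bwjyq pzz levjd anwmi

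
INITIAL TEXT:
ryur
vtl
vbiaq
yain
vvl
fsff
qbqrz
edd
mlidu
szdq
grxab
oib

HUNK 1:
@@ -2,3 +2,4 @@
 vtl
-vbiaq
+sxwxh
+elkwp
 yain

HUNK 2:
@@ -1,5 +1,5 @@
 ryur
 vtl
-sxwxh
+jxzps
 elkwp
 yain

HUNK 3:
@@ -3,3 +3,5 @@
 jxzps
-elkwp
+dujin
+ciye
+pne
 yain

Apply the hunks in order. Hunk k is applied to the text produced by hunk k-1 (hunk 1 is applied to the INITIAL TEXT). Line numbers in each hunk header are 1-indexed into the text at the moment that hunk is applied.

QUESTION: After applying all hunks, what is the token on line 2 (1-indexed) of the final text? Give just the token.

Hunk 1: at line 2 remove [vbiaq] add [sxwxh,elkwp] -> 13 lines: ryur vtl sxwxh elkwp yain vvl fsff qbqrz edd mlidu szdq grxab oib
Hunk 2: at line 1 remove [sxwxh] add [jxzps] -> 13 lines: ryur vtl jxzps elkwp yain vvl fsff qbqrz edd mlidu szdq grxab oib
Hunk 3: at line 3 remove [elkwp] add [dujin,ciye,pne] -> 15 lines: ryur vtl jxzps dujin ciye pne yain vvl fsff qbqrz edd mlidu szdq grxab oib
Final line 2: vtl

Answer: vtl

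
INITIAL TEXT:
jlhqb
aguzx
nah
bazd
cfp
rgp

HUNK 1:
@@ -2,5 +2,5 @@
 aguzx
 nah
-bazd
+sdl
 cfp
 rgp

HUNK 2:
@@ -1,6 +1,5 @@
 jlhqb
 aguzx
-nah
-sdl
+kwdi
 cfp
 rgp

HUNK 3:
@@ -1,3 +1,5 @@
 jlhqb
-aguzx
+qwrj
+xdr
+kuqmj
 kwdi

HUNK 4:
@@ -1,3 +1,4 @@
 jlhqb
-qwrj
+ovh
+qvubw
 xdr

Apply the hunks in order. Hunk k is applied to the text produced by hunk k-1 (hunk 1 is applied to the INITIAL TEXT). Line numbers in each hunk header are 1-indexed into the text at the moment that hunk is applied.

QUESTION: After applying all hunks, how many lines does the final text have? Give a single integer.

Hunk 1: at line 2 remove [bazd] add [sdl] -> 6 lines: jlhqb aguzx nah sdl cfp rgp
Hunk 2: at line 1 remove [nah,sdl] add [kwdi] -> 5 lines: jlhqb aguzx kwdi cfp rgp
Hunk 3: at line 1 remove [aguzx] add [qwrj,xdr,kuqmj] -> 7 lines: jlhqb qwrj xdr kuqmj kwdi cfp rgp
Hunk 4: at line 1 remove [qwrj] add [ovh,qvubw] -> 8 lines: jlhqb ovh qvubw xdr kuqmj kwdi cfp rgp
Final line count: 8

Answer: 8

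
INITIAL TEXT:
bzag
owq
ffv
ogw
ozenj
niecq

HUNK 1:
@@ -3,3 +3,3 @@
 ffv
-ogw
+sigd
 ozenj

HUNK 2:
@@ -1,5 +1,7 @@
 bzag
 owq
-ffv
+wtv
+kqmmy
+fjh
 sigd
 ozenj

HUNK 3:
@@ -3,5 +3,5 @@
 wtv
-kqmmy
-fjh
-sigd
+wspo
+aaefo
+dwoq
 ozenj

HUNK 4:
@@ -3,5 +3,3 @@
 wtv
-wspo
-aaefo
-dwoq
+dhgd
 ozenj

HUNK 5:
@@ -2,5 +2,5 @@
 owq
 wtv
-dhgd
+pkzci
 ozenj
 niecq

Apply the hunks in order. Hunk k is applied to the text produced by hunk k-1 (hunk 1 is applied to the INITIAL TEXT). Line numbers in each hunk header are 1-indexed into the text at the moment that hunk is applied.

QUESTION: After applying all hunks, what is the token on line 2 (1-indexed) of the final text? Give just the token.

Answer: owq

Derivation:
Hunk 1: at line 3 remove [ogw] add [sigd] -> 6 lines: bzag owq ffv sigd ozenj niecq
Hunk 2: at line 1 remove [ffv] add [wtv,kqmmy,fjh] -> 8 lines: bzag owq wtv kqmmy fjh sigd ozenj niecq
Hunk 3: at line 3 remove [kqmmy,fjh,sigd] add [wspo,aaefo,dwoq] -> 8 lines: bzag owq wtv wspo aaefo dwoq ozenj niecq
Hunk 4: at line 3 remove [wspo,aaefo,dwoq] add [dhgd] -> 6 lines: bzag owq wtv dhgd ozenj niecq
Hunk 5: at line 2 remove [dhgd] add [pkzci] -> 6 lines: bzag owq wtv pkzci ozenj niecq
Final line 2: owq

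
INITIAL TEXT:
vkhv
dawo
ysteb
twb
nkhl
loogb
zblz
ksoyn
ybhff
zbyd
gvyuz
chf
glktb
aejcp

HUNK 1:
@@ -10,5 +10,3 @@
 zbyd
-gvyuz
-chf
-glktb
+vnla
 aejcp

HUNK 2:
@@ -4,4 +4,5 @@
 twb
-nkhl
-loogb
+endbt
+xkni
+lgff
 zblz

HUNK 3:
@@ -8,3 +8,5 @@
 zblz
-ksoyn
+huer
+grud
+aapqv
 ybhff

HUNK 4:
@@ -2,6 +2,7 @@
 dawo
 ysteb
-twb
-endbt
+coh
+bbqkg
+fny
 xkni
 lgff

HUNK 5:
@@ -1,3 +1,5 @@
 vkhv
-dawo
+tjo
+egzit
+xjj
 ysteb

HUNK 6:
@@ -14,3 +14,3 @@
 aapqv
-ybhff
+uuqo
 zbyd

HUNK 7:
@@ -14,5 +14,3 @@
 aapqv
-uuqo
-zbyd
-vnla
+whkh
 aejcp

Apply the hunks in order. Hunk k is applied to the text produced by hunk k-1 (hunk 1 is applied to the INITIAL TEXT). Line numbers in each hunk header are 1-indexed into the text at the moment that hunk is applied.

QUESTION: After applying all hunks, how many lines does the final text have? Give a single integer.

Answer: 16

Derivation:
Hunk 1: at line 10 remove [gvyuz,chf,glktb] add [vnla] -> 12 lines: vkhv dawo ysteb twb nkhl loogb zblz ksoyn ybhff zbyd vnla aejcp
Hunk 2: at line 4 remove [nkhl,loogb] add [endbt,xkni,lgff] -> 13 lines: vkhv dawo ysteb twb endbt xkni lgff zblz ksoyn ybhff zbyd vnla aejcp
Hunk 3: at line 8 remove [ksoyn] add [huer,grud,aapqv] -> 15 lines: vkhv dawo ysteb twb endbt xkni lgff zblz huer grud aapqv ybhff zbyd vnla aejcp
Hunk 4: at line 2 remove [twb,endbt] add [coh,bbqkg,fny] -> 16 lines: vkhv dawo ysteb coh bbqkg fny xkni lgff zblz huer grud aapqv ybhff zbyd vnla aejcp
Hunk 5: at line 1 remove [dawo] add [tjo,egzit,xjj] -> 18 lines: vkhv tjo egzit xjj ysteb coh bbqkg fny xkni lgff zblz huer grud aapqv ybhff zbyd vnla aejcp
Hunk 6: at line 14 remove [ybhff] add [uuqo] -> 18 lines: vkhv tjo egzit xjj ysteb coh bbqkg fny xkni lgff zblz huer grud aapqv uuqo zbyd vnla aejcp
Hunk 7: at line 14 remove [uuqo,zbyd,vnla] add [whkh] -> 16 lines: vkhv tjo egzit xjj ysteb coh bbqkg fny xkni lgff zblz huer grud aapqv whkh aejcp
Final line count: 16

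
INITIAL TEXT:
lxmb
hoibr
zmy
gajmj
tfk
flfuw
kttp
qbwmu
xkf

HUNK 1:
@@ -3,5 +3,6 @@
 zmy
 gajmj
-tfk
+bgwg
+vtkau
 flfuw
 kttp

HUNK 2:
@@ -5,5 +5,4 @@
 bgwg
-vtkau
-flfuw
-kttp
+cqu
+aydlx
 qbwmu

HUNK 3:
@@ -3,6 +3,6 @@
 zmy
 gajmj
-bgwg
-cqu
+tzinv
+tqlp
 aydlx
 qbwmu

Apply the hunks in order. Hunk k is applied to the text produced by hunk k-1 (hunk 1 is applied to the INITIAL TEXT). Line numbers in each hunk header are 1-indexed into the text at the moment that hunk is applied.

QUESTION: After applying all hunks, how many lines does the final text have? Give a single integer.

Hunk 1: at line 3 remove [tfk] add [bgwg,vtkau] -> 10 lines: lxmb hoibr zmy gajmj bgwg vtkau flfuw kttp qbwmu xkf
Hunk 2: at line 5 remove [vtkau,flfuw,kttp] add [cqu,aydlx] -> 9 lines: lxmb hoibr zmy gajmj bgwg cqu aydlx qbwmu xkf
Hunk 3: at line 3 remove [bgwg,cqu] add [tzinv,tqlp] -> 9 lines: lxmb hoibr zmy gajmj tzinv tqlp aydlx qbwmu xkf
Final line count: 9

Answer: 9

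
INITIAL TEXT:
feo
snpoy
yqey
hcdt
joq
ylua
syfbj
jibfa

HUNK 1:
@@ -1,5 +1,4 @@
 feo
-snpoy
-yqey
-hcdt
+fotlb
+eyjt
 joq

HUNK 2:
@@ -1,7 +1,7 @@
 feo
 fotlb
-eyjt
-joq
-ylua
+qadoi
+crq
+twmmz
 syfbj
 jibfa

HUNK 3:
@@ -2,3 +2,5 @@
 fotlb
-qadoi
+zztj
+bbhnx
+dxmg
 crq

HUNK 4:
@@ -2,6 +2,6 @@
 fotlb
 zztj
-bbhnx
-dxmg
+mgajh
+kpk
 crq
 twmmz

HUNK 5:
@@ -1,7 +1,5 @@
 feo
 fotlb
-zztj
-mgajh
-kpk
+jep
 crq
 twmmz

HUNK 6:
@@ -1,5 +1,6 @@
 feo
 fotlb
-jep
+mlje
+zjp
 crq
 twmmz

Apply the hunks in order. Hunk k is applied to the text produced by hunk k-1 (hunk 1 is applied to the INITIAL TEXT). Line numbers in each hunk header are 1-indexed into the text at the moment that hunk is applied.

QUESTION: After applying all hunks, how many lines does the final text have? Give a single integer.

Hunk 1: at line 1 remove [snpoy,yqey,hcdt] add [fotlb,eyjt] -> 7 lines: feo fotlb eyjt joq ylua syfbj jibfa
Hunk 2: at line 1 remove [eyjt,joq,ylua] add [qadoi,crq,twmmz] -> 7 lines: feo fotlb qadoi crq twmmz syfbj jibfa
Hunk 3: at line 2 remove [qadoi] add [zztj,bbhnx,dxmg] -> 9 lines: feo fotlb zztj bbhnx dxmg crq twmmz syfbj jibfa
Hunk 4: at line 2 remove [bbhnx,dxmg] add [mgajh,kpk] -> 9 lines: feo fotlb zztj mgajh kpk crq twmmz syfbj jibfa
Hunk 5: at line 1 remove [zztj,mgajh,kpk] add [jep] -> 7 lines: feo fotlb jep crq twmmz syfbj jibfa
Hunk 6: at line 1 remove [jep] add [mlje,zjp] -> 8 lines: feo fotlb mlje zjp crq twmmz syfbj jibfa
Final line count: 8

Answer: 8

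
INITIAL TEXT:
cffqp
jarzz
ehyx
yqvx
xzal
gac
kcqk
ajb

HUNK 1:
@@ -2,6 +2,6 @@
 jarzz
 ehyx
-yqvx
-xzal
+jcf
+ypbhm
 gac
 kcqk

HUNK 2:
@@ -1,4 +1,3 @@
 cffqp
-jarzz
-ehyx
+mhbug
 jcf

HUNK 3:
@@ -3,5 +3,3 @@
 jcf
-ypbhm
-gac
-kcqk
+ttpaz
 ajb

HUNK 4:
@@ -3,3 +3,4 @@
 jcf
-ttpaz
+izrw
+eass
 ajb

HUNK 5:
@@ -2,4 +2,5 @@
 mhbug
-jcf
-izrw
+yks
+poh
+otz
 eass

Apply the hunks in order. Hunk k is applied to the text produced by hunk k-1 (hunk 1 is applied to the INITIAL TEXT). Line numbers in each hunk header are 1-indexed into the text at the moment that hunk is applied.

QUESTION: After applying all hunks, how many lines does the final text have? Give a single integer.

Hunk 1: at line 2 remove [yqvx,xzal] add [jcf,ypbhm] -> 8 lines: cffqp jarzz ehyx jcf ypbhm gac kcqk ajb
Hunk 2: at line 1 remove [jarzz,ehyx] add [mhbug] -> 7 lines: cffqp mhbug jcf ypbhm gac kcqk ajb
Hunk 3: at line 3 remove [ypbhm,gac,kcqk] add [ttpaz] -> 5 lines: cffqp mhbug jcf ttpaz ajb
Hunk 4: at line 3 remove [ttpaz] add [izrw,eass] -> 6 lines: cffqp mhbug jcf izrw eass ajb
Hunk 5: at line 2 remove [jcf,izrw] add [yks,poh,otz] -> 7 lines: cffqp mhbug yks poh otz eass ajb
Final line count: 7

Answer: 7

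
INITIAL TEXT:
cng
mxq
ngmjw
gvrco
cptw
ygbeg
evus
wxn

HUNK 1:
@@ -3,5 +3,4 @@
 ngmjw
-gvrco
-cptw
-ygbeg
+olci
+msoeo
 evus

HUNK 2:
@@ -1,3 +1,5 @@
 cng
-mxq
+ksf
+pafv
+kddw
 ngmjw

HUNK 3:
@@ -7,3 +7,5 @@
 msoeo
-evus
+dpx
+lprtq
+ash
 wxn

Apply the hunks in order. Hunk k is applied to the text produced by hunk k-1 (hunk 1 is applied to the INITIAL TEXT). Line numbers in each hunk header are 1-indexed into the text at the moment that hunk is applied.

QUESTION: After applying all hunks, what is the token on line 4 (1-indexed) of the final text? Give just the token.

Answer: kddw

Derivation:
Hunk 1: at line 3 remove [gvrco,cptw,ygbeg] add [olci,msoeo] -> 7 lines: cng mxq ngmjw olci msoeo evus wxn
Hunk 2: at line 1 remove [mxq] add [ksf,pafv,kddw] -> 9 lines: cng ksf pafv kddw ngmjw olci msoeo evus wxn
Hunk 3: at line 7 remove [evus] add [dpx,lprtq,ash] -> 11 lines: cng ksf pafv kddw ngmjw olci msoeo dpx lprtq ash wxn
Final line 4: kddw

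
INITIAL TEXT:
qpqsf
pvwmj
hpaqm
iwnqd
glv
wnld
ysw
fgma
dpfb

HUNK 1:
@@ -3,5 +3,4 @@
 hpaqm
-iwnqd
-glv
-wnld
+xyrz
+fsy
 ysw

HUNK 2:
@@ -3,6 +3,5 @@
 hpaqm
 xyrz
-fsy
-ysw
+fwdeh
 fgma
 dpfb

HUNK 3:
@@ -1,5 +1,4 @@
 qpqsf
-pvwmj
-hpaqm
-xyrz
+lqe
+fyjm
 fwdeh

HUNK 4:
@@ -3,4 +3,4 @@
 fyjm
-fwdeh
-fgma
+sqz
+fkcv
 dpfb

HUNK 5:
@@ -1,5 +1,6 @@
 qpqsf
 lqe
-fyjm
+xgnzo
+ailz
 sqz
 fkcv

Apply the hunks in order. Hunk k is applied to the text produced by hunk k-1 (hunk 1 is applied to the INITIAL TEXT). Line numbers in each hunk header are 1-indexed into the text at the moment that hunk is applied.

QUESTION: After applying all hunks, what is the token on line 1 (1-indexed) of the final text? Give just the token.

Answer: qpqsf

Derivation:
Hunk 1: at line 3 remove [iwnqd,glv,wnld] add [xyrz,fsy] -> 8 lines: qpqsf pvwmj hpaqm xyrz fsy ysw fgma dpfb
Hunk 2: at line 3 remove [fsy,ysw] add [fwdeh] -> 7 lines: qpqsf pvwmj hpaqm xyrz fwdeh fgma dpfb
Hunk 3: at line 1 remove [pvwmj,hpaqm,xyrz] add [lqe,fyjm] -> 6 lines: qpqsf lqe fyjm fwdeh fgma dpfb
Hunk 4: at line 3 remove [fwdeh,fgma] add [sqz,fkcv] -> 6 lines: qpqsf lqe fyjm sqz fkcv dpfb
Hunk 5: at line 1 remove [fyjm] add [xgnzo,ailz] -> 7 lines: qpqsf lqe xgnzo ailz sqz fkcv dpfb
Final line 1: qpqsf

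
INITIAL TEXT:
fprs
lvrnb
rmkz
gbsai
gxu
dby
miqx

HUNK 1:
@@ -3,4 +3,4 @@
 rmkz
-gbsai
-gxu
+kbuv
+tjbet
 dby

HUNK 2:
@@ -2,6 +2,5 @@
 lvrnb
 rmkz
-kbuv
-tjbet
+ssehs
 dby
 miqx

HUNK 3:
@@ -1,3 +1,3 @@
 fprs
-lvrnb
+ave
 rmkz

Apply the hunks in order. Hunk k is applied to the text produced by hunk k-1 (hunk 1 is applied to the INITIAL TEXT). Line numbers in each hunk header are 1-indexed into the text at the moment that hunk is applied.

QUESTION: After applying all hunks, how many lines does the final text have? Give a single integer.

Hunk 1: at line 3 remove [gbsai,gxu] add [kbuv,tjbet] -> 7 lines: fprs lvrnb rmkz kbuv tjbet dby miqx
Hunk 2: at line 2 remove [kbuv,tjbet] add [ssehs] -> 6 lines: fprs lvrnb rmkz ssehs dby miqx
Hunk 3: at line 1 remove [lvrnb] add [ave] -> 6 lines: fprs ave rmkz ssehs dby miqx
Final line count: 6

Answer: 6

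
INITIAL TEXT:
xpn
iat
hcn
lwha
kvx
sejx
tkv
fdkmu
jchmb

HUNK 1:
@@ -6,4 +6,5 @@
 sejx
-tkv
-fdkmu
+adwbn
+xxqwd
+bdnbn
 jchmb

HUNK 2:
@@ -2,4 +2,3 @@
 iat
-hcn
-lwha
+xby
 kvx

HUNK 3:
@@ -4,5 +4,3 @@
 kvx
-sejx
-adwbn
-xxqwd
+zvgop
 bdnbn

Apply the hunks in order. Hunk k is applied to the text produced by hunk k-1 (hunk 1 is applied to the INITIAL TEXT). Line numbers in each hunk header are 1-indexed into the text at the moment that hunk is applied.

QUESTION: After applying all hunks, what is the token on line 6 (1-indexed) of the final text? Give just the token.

Answer: bdnbn

Derivation:
Hunk 1: at line 6 remove [tkv,fdkmu] add [adwbn,xxqwd,bdnbn] -> 10 lines: xpn iat hcn lwha kvx sejx adwbn xxqwd bdnbn jchmb
Hunk 2: at line 2 remove [hcn,lwha] add [xby] -> 9 lines: xpn iat xby kvx sejx adwbn xxqwd bdnbn jchmb
Hunk 3: at line 4 remove [sejx,adwbn,xxqwd] add [zvgop] -> 7 lines: xpn iat xby kvx zvgop bdnbn jchmb
Final line 6: bdnbn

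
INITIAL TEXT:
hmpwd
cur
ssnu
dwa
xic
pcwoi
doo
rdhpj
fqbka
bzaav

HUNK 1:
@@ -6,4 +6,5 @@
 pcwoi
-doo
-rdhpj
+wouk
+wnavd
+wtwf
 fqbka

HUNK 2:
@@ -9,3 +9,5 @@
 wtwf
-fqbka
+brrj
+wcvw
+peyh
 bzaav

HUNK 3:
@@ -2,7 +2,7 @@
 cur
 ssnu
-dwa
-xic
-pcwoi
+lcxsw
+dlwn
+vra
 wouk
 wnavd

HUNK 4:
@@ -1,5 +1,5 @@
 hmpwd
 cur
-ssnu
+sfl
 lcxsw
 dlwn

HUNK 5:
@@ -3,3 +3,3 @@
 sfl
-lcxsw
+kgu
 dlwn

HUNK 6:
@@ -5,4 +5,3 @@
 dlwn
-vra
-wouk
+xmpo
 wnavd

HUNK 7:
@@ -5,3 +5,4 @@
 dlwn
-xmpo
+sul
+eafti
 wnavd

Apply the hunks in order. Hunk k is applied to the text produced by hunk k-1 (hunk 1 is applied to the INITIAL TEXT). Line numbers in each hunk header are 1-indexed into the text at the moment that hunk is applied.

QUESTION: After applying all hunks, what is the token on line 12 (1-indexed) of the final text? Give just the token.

Answer: peyh

Derivation:
Hunk 1: at line 6 remove [doo,rdhpj] add [wouk,wnavd,wtwf] -> 11 lines: hmpwd cur ssnu dwa xic pcwoi wouk wnavd wtwf fqbka bzaav
Hunk 2: at line 9 remove [fqbka] add [brrj,wcvw,peyh] -> 13 lines: hmpwd cur ssnu dwa xic pcwoi wouk wnavd wtwf brrj wcvw peyh bzaav
Hunk 3: at line 2 remove [dwa,xic,pcwoi] add [lcxsw,dlwn,vra] -> 13 lines: hmpwd cur ssnu lcxsw dlwn vra wouk wnavd wtwf brrj wcvw peyh bzaav
Hunk 4: at line 1 remove [ssnu] add [sfl] -> 13 lines: hmpwd cur sfl lcxsw dlwn vra wouk wnavd wtwf brrj wcvw peyh bzaav
Hunk 5: at line 3 remove [lcxsw] add [kgu] -> 13 lines: hmpwd cur sfl kgu dlwn vra wouk wnavd wtwf brrj wcvw peyh bzaav
Hunk 6: at line 5 remove [vra,wouk] add [xmpo] -> 12 lines: hmpwd cur sfl kgu dlwn xmpo wnavd wtwf brrj wcvw peyh bzaav
Hunk 7: at line 5 remove [xmpo] add [sul,eafti] -> 13 lines: hmpwd cur sfl kgu dlwn sul eafti wnavd wtwf brrj wcvw peyh bzaav
Final line 12: peyh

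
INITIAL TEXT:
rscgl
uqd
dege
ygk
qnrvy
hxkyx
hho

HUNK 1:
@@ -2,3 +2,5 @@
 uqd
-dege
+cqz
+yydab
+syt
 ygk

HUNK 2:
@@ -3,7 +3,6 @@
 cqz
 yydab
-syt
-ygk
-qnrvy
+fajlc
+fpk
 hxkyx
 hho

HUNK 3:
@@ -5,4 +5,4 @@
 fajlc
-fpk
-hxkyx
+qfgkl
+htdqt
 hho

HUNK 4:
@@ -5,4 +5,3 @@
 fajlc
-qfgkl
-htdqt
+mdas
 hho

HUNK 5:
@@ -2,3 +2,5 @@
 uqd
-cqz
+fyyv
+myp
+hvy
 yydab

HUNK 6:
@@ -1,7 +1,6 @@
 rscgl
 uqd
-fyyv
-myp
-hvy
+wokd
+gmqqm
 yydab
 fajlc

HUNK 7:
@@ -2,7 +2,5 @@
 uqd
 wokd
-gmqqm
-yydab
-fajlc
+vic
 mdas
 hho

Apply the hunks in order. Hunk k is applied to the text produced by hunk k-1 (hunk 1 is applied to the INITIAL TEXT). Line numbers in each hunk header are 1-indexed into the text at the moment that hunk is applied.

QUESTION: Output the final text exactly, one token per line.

Answer: rscgl
uqd
wokd
vic
mdas
hho

Derivation:
Hunk 1: at line 2 remove [dege] add [cqz,yydab,syt] -> 9 lines: rscgl uqd cqz yydab syt ygk qnrvy hxkyx hho
Hunk 2: at line 3 remove [syt,ygk,qnrvy] add [fajlc,fpk] -> 8 lines: rscgl uqd cqz yydab fajlc fpk hxkyx hho
Hunk 3: at line 5 remove [fpk,hxkyx] add [qfgkl,htdqt] -> 8 lines: rscgl uqd cqz yydab fajlc qfgkl htdqt hho
Hunk 4: at line 5 remove [qfgkl,htdqt] add [mdas] -> 7 lines: rscgl uqd cqz yydab fajlc mdas hho
Hunk 5: at line 2 remove [cqz] add [fyyv,myp,hvy] -> 9 lines: rscgl uqd fyyv myp hvy yydab fajlc mdas hho
Hunk 6: at line 1 remove [fyyv,myp,hvy] add [wokd,gmqqm] -> 8 lines: rscgl uqd wokd gmqqm yydab fajlc mdas hho
Hunk 7: at line 2 remove [gmqqm,yydab,fajlc] add [vic] -> 6 lines: rscgl uqd wokd vic mdas hho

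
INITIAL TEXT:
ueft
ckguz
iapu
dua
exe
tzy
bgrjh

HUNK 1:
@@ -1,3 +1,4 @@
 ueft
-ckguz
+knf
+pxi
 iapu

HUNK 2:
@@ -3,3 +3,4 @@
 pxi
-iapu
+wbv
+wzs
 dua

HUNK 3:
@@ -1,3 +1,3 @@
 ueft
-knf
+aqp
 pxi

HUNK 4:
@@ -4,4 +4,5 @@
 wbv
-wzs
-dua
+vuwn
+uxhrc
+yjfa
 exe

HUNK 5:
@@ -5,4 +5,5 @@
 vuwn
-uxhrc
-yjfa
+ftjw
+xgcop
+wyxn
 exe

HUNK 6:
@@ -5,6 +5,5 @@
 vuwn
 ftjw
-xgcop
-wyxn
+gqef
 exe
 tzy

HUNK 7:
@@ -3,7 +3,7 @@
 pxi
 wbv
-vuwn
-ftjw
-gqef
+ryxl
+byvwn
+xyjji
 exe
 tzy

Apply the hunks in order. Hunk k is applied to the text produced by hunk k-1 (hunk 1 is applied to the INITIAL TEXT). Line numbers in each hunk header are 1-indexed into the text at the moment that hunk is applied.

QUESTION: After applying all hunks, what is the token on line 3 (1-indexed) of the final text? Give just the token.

Hunk 1: at line 1 remove [ckguz] add [knf,pxi] -> 8 lines: ueft knf pxi iapu dua exe tzy bgrjh
Hunk 2: at line 3 remove [iapu] add [wbv,wzs] -> 9 lines: ueft knf pxi wbv wzs dua exe tzy bgrjh
Hunk 3: at line 1 remove [knf] add [aqp] -> 9 lines: ueft aqp pxi wbv wzs dua exe tzy bgrjh
Hunk 4: at line 4 remove [wzs,dua] add [vuwn,uxhrc,yjfa] -> 10 lines: ueft aqp pxi wbv vuwn uxhrc yjfa exe tzy bgrjh
Hunk 5: at line 5 remove [uxhrc,yjfa] add [ftjw,xgcop,wyxn] -> 11 lines: ueft aqp pxi wbv vuwn ftjw xgcop wyxn exe tzy bgrjh
Hunk 6: at line 5 remove [xgcop,wyxn] add [gqef] -> 10 lines: ueft aqp pxi wbv vuwn ftjw gqef exe tzy bgrjh
Hunk 7: at line 3 remove [vuwn,ftjw,gqef] add [ryxl,byvwn,xyjji] -> 10 lines: ueft aqp pxi wbv ryxl byvwn xyjji exe tzy bgrjh
Final line 3: pxi

Answer: pxi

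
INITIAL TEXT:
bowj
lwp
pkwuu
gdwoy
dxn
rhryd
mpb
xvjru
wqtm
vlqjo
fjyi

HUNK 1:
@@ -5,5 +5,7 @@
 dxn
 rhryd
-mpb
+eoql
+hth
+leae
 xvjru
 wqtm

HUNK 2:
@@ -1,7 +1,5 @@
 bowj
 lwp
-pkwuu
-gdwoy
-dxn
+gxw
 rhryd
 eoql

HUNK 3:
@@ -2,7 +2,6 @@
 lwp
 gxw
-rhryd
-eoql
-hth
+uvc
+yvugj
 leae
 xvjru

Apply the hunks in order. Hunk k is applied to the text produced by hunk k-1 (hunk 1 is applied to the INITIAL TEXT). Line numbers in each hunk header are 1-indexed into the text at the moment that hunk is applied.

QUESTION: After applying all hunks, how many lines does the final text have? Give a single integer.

Hunk 1: at line 5 remove [mpb] add [eoql,hth,leae] -> 13 lines: bowj lwp pkwuu gdwoy dxn rhryd eoql hth leae xvjru wqtm vlqjo fjyi
Hunk 2: at line 1 remove [pkwuu,gdwoy,dxn] add [gxw] -> 11 lines: bowj lwp gxw rhryd eoql hth leae xvjru wqtm vlqjo fjyi
Hunk 3: at line 2 remove [rhryd,eoql,hth] add [uvc,yvugj] -> 10 lines: bowj lwp gxw uvc yvugj leae xvjru wqtm vlqjo fjyi
Final line count: 10

Answer: 10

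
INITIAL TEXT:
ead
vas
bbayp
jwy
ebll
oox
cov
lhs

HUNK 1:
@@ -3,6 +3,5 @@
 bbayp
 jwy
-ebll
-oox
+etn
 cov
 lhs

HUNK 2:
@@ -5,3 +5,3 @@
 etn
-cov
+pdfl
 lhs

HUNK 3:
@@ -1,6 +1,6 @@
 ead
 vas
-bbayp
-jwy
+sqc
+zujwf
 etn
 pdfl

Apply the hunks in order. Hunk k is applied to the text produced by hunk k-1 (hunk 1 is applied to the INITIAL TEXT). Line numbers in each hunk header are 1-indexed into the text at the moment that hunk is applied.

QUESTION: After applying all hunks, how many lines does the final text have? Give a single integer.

Answer: 7

Derivation:
Hunk 1: at line 3 remove [ebll,oox] add [etn] -> 7 lines: ead vas bbayp jwy etn cov lhs
Hunk 2: at line 5 remove [cov] add [pdfl] -> 7 lines: ead vas bbayp jwy etn pdfl lhs
Hunk 3: at line 1 remove [bbayp,jwy] add [sqc,zujwf] -> 7 lines: ead vas sqc zujwf etn pdfl lhs
Final line count: 7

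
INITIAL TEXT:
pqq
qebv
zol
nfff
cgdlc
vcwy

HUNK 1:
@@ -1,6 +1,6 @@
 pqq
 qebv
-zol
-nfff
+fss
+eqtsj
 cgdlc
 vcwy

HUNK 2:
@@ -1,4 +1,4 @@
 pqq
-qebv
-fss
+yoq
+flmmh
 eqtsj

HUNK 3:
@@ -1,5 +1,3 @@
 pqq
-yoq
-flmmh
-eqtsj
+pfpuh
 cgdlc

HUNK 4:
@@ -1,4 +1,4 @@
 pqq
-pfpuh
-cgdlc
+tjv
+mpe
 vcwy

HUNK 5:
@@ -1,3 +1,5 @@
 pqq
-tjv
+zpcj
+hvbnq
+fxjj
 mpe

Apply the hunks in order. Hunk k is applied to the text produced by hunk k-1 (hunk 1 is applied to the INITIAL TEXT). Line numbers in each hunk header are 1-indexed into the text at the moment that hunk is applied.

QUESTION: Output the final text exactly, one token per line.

Answer: pqq
zpcj
hvbnq
fxjj
mpe
vcwy

Derivation:
Hunk 1: at line 1 remove [zol,nfff] add [fss,eqtsj] -> 6 lines: pqq qebv fss eqtsj cgdlc vcwy
Hunk 2: at line 1 remove [qebv,fss] add [yoq,flmmh] -> 6 lines: pqq yoq flmmh eqtsj cgdlc vcwy
Hunk 3: at line 1 remove [yoq,flmmh,eqtsj] add [pfpuh] -> 4 lines: pqq pfpuh cgdlc vcwy
Hunk 4: at line 1 remove [pfpuh,cgdlc] add [tjv,mpe] -> 4 lines: pqq tjv mpe vcwy
Hunk 5: at line 1 remove [tjv] add [zpcj,hvbnq,fxjj] -> 6 lines: pqq zpcj hvbnq fxjj mpe vcwy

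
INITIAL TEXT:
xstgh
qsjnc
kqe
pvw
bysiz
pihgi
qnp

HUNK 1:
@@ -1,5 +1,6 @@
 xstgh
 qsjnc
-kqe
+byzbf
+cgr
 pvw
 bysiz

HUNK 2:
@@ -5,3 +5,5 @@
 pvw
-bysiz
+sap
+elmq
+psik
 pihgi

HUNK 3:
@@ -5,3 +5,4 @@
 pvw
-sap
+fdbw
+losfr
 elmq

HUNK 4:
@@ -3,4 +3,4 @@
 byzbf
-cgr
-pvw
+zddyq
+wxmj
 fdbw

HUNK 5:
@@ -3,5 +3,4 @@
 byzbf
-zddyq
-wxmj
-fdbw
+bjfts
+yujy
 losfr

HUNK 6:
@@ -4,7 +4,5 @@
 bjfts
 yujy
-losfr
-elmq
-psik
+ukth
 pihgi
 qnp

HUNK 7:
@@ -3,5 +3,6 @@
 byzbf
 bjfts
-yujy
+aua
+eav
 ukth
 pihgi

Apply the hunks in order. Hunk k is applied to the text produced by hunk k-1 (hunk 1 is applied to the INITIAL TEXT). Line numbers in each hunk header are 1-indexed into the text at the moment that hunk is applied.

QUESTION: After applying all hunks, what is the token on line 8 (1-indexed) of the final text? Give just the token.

Hunk 1: at line 1 remove [kqe] add [byzbf,cgr] -> 8 lines: xstgh qsjnc byzbf cgr pvw bysiz pihgi qnp
Hunk 2: at line 5 remove [bysiz] add [sap,elmq,psik] -> 10 lines: xstgh qsjnc byzbf cgr pvw sap elmq psik pihgi qnp
Hunk 3: at line 5 remove [sap] add [fdbw,losfr] -> 11 lines: xstgh qsjnc byzbf cgr pvw fdbw losfr elmq psik pihgi qnp
Hunk 4: at line 3 remove [cgr,pvw] add [zddyq,wxmj] -> 11 lines: xstgh qsjnc byzbf zddyq wxmj fdbw losfr elmq psik pihgi qnp
Hunk 5: at line 3 remove [zddyq,wxmj,fdbw] add [bjfts,yujy] -> 10 lines: xstgh qsjnc byzbf bjfts yujy losfr elmq psik pihgi qnp
Hunk 6: at line 4 remove [losfr,elmq,psik] add [ukth] -> 8 lines: xstgh qsjnc byzbf bjfts yujy ukth pihgi qnp
Hunk 7: at line 3 remove [yujy] add [aua,eav] -> 9 lines: xstgh qsjnc byzbf bjfts aua eav ukth pihgi qnp
Final line 8: pihgi

Answer: pihgi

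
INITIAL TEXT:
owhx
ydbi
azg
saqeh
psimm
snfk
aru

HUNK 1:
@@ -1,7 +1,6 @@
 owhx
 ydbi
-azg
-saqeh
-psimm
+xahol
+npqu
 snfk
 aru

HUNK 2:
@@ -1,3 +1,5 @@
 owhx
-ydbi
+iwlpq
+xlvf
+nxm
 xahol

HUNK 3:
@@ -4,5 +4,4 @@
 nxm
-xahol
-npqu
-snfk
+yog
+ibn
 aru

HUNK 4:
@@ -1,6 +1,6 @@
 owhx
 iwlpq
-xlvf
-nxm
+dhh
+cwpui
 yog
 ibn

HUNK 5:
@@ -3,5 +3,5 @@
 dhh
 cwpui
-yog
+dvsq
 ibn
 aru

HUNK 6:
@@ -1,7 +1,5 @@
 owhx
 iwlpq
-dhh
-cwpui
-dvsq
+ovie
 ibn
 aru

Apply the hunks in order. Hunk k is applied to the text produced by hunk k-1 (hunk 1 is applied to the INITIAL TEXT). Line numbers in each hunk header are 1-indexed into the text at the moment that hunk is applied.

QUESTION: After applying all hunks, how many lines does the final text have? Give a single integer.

Answer: 5

Derivation:
Hunk 1: at line 1 remove [azg,saqeh,psimm] add [xahol,npqu] -> 6 lines: owhx ydbi xahol npqu snfk aru
Hunk 2: at line 1 remove [ydbi] add [iwlpq,xlvf,nxm] -> 8 lines: owhx iwlpq xlvf nxm xahol npqu snfk aru
Hunk 3: at line 4 remove [xahol,npqu,snfk] add [yog,ibn] -> 7 lines: owhx iwlpq xlvf nxm yog ibn aru
Hunk 4: at line 1 remove [xlvf,nxm] add [dhh,cwpui] -> 7 lines: owhx iwlpq dhh cwpui yog ibn aru
Hunk 5: at line 3 remove [yog] add [dvsq] -> 7 lines: owhx iwlpq dhh cwpui dvsq ibn aru
Hunk 6: at line 1 remove [dhh,cwpui,dvsq] add [ovie] -> 5 lines: owhx iwlpq ovie ibn aru
Final line count: 5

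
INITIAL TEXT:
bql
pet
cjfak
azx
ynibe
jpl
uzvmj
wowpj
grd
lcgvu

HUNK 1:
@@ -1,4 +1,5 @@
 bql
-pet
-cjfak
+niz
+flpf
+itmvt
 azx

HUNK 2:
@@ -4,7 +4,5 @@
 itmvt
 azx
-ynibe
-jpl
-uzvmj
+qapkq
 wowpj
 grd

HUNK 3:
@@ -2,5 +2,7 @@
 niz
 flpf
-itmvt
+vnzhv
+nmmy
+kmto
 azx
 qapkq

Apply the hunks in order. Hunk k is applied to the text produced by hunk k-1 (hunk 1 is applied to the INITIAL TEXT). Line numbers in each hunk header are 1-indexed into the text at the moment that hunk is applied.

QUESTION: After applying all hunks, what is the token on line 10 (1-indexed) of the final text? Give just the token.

Hunk 1: at line 1 remove [pet,cjfak] add [niz,flpf,itmvt] -> 11 lines: bql niz flpf itmvt azx ynibe jpl uzvmj wowpj grd lcgvu
Hunk 2: at line 4 remove [ynibe,jpl,uzvmj] add [qapkq] -> 9 lines: bql niz flpf itmvt azx qapkq wowpj grd lcgvu
Hunk 3: at line 2 remove [itmvt] add [vnzhv,nmmy,kmto] -> 11 lines: bql niz flpf vnzhv nmmy kmto azx qapkq wowpj grd lcgvu
Final line 10: grd

Answer: grd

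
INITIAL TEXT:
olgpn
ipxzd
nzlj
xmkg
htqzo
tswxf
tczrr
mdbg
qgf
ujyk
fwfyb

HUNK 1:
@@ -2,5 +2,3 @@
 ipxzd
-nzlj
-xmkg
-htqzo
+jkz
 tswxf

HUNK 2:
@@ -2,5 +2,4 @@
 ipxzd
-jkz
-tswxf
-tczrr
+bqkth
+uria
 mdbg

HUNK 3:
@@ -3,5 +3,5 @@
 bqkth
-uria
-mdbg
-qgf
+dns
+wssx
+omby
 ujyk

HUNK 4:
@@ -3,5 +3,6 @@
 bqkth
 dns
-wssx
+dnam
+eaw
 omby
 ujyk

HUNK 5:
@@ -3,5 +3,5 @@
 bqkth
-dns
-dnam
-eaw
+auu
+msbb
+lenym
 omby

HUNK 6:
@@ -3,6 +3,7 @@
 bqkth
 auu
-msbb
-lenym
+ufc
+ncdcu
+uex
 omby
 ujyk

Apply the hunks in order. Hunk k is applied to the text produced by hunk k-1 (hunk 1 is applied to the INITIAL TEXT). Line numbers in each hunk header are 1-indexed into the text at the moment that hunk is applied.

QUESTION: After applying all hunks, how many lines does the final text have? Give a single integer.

Hunk 1: at line 2 remove [nzlj,xmkg,htqzo] add [jkz] -> 9 lines: olgpn ipxzd jkz tswxf tczrr mdbg qgf ujyk fwfyb
Hunk 2: at line 2 remove [jkz,tswxf,tczrr] add [bqkth,uria] -> 8 lines: olgpn ipxzd bqkth uria mdbg qgf ujyk fwfyb
Hunk 3: at line 3 remove [uria,mdbg,qgf] add [dns,wssx,omby] -> 8 lines: olgpn ipxzd bqkth dns wssx omby ujyk fwfyb
Hunk 4: at line 3 remove [wssx] add [dnam,eaw] -> 9 lines: olgpn ipxzd bqkth dns dnam eaw omby ujyk fwfyb
Hunk 5: at line 3 remove [dns,dnam,eaw] add [auu,msbb,lenym] -> 9 lines: olgpn ipxzd bqkth auu msbb lenym omby ujyk fwfyb
Hunk 6: at line 3 remove [msbb,lenym] add [ufc,ncdcu,uex] -> 10 lines: olgpn ipxzd bqkth auu ufc ncdcu uex omby ujyk fwfyb
Final line count: 10

Answer: 10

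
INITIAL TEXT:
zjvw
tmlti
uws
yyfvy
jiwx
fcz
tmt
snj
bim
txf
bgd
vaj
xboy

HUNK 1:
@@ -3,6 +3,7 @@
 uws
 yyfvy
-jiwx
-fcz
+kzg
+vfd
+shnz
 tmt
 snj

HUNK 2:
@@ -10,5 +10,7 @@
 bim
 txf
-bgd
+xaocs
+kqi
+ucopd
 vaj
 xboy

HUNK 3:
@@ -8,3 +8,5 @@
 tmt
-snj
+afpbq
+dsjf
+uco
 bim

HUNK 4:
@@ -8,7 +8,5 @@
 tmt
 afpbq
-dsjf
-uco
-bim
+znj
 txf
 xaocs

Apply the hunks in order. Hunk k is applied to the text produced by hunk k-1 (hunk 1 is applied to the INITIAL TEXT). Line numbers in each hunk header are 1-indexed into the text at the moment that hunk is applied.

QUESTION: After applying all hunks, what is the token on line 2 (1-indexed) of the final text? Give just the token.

Hunk 1: at line 3 remove [jiwx,fcz] add [kzg,vfd,shnz] -> 14 lines: zjvw tmlti uws yyfvy kzg vfd shnz tmt snj bim txf bgd vaj xboy
Hunk 2: at line 10 remove [bgd] add [xaocs,kqi,ucopd] -> 16 lines: zjvw tmlti uws yyfvy kzg vfd shnz tmt snj bim txf xaocs kqi ucopd vaj xboy
Hunk 3: at line 8 remove [snj] add [afpbq,dsjf,uco] -> 18 lines: zjvw tmlti uws yyfvy kzg vfd shnz tmt afpbq dsjf uco bim txf xaocs kqi ucopd vaj xboy
Hunk 4: at line 8 remove [dsjf,uco,bim] add [znj] -> 16 lines: zjvw tmlti uws yyfvy kzg vfd shnz tmt afpbq znj txf xaocs kqi ucopd vaj xboy
Final line 2: tmlti

Answer: tmlti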